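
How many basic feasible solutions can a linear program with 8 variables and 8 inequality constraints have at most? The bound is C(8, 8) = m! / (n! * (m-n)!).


Each vertex corresponds to some choice of n active constraints out of m, so the number of vertices is at most C(m, n) = m! / (n!(m-n)!).
m = 8, n = 8
Numerator: 8 * 7 * 6 * 5 * 4 * 3 * 2 * 1
Denominator: 8! = 40320
C(8, 8) = 1


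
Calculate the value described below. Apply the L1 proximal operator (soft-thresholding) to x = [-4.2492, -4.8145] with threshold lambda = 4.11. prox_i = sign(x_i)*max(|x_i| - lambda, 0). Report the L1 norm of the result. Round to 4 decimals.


Soft-thresholding with lambda = 4.11:
prox(-4.2492) = sign(-4.2492)*max(|-4.2492| - 4.11, 0) = -0.1392
prox(-4.8145) = sign(-4.8145)*max(|-4.8145| - 4.11, 0) = -0.7045
prox(x) = [-0.1392, -0.7045]
||prox(x)||_1 = 0.1392 + 0.7045 = 0.8437


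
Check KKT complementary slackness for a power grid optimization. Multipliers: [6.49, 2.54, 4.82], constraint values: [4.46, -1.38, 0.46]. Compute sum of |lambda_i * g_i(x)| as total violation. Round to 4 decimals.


KKT complementary slackness check:
lambda_1 * g_1 = 6.49 * 4.46 = 28.9454
lambda_2 * g_2 = 2.54 * -1.38 = -3.5052
lambda_3 * g_3 = 4.82 * 0.46 = 2.2172
Total violation = 28.9454 + 3.5052 + 2.2172 = 34.6678


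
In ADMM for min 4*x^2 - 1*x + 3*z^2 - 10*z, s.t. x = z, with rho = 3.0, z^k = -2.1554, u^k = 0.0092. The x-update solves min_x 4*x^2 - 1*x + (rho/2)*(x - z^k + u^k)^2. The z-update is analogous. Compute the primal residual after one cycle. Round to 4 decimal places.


ADMM iteration with rho = 3.0, z^k = -2.1554, u^k = 0.0092
Step 1: x-update.
Minimize 4*x^2 - 1*x + (3.0/2)*(x + 2.1554 + 0.0092)^2
FOC: (2*4 + 3.0)*x = 1 + 3.0*(-2.1554 - 0.0092)
x^{k+1} = -0.4994
Step 2: z-update.
Minimize 3*z^2 - 10*z + (3.0/2)*(-0.4994 - z + 0.0092)^2
FOC: (2*3 + 3.0)*z = 10 + 3.0*(-0.4994 + 0.0092)
z^{k+1} = 0.9477
Step 3: u-update.
u^{k+1} = 0.0092 - 0.4994 - 0.9477 = -1.4379
Step 4: Primal residual = |-0.4994 - 0.9477| = 1.4471


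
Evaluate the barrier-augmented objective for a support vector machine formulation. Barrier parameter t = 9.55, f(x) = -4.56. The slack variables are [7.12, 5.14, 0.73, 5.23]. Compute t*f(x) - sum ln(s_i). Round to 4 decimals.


Step 1: Compute log-barrier.
ln values: [1.9629, 1.6371, -0.3147, 1.6544]
phi = -(1.9629 + 1.6371 - 0.3147 + 1.6544) = -4.9397
Step 2: Compute augmented objective.
t*f(x) = 9.55*-4.56 = -43.548
Total = -43.548 - 4.9397 = -48.4877


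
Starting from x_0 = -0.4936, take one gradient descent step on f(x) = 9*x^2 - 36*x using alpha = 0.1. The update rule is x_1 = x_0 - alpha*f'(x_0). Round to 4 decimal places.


We compute the gradient at x_0 and apply the update.
f'(x) = 18*x - 36
f'(-0.4936) = 18*-0.4936 - 36 = -44.8848
x_1 = -0.4936 - 0.1*-44.8848 = 3.9949


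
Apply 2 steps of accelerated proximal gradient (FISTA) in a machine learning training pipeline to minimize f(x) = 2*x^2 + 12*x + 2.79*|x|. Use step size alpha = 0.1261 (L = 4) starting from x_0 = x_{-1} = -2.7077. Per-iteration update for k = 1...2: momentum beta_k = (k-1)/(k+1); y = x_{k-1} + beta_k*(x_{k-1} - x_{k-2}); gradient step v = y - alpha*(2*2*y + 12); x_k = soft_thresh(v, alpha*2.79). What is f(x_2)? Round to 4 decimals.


FISTA on f(x) = 2*x^2 + 12*x + 2.79*|x|
L = 4, alpha = 0.1261
Iteration 1: beta = 0.0, y = -2.7077 + 0.0*(-2.7077 + 2.7077) = -2.7077
  grad(y) = 1.1692, v = y - alpha*grad = -2.8551
  prox(v) = soft_thresh(-2.8551, 0.3518) = -2.5033
Iteration 2: beta = 0.3333, y = -2.5033 + 0.3333*(-2.5033 + 2.7077) = -2.4352
  grad(y) = 2.2592, v = y - alpha*grad = -2.7201
  prox(v) = soft_thresh(-2.7201, 0.3518) = -2.3683
f(x_2) = 2*(-2.3683)^2 + 12*(-2.3683) + 2.79*|-2.3683| = -10.5944


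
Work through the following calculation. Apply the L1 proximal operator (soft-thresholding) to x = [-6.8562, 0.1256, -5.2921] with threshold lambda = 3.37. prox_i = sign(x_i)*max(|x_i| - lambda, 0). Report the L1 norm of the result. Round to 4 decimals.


Soft-thresholding with lambda = 3.37:
prox(-6.8562) = sign(-6.8562)*max(|-6.8562| - 3.37, 0) = -3.4862
prox(0.1256) = sign(0.1256)*max(|0.1256| - 3.37, 0) = 0.0
prox(-5.2921) = sign(-5.2921)*max(|-5.2921| - 3.37, 0) = -1.9221
prox(x) = [-3.4862, 0.0, -1.9221]
||prox(x)||_1 = 3.4862 + 0.0 + 1.9221 = 5.4083


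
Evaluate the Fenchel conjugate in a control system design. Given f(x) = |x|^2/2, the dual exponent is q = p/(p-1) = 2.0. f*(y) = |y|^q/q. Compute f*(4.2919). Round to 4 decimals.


The conjugate exponent q satisfies 1/p + 1/q = 1.
p = 2, so q = 2/(2 - 1) = 2.0
|y|^q = 4.2919^2.0 = 18.4204
f*(4.2919) = 18.4204 / 2.0 = 9.2102


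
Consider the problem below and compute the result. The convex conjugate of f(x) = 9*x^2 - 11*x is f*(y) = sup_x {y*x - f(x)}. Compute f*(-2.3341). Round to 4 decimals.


f*(y) = sup_x {y*x - a*x^2 - b*x} = sup_x {(y-b)*x - a*x^2}
FOC: (y - b) - 2a*x = 0 => x* = (y - b)/(2a)
x* = (-2.3341 + 11)/(2*9) = 0.4814
f*(-2.3341) = (y-b)^2/(4a) = (-2.3341 + 11)^2/(4*9)
= 75.0978/36 = 2.0861


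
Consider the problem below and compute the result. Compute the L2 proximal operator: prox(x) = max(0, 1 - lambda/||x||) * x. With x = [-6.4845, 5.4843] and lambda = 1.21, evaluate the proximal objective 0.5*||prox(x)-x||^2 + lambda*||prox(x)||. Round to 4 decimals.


Step 1: Compute ||x||.
||x|| = 8.4927
Step 2: Compute scaling factor.
scale = max(0, 1 - 1.21/8.4927) = 0.8575
Step 3: prox(x) = [-5.5606, 4.7029]
||prox(x)|| = 7.2827
Step 4: Proximal objective.
0.5*||prox-x||^2 = 0.7321
lambda*||prox|| = 8.8121
Total = 9.5441


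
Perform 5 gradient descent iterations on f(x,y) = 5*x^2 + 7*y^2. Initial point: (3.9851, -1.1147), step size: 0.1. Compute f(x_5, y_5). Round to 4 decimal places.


Gradient descent on f(x,y) = 5*x^2 + 7*y^2.
Starting point: (3.9851, -1.1147), alpha = 0.1
Step 1: grad_x = 2*5*3.9851 = 39.851, grad_y = 2*7*-1.1147 = -15.6058
  x_1 = 3.9851 - 0.1*39.851 = 0.0
  y_1 = -1.1147 - 0.1*-15.6058 = 0.4459
Step 2: grad_x = 2*5*0.0 = 0.0, grad_y = 2*7*0.4459 = 6.2423
  x_2 = 0.0 - 0.1*0.0 = 0.0
  y_2 = 0.4459 - 0.1*6.2423 = -0.1784
Step 3: grad_x = 2*5*0.0 = 0.0, grad_y = 2*7*-0.1784 = -2.4969
  x_3 = 0.0 - 0.1*0.0 = 0.0
  y_3 = -0.1784 - 0.1*-2.4969 = 0.0713
Step 4: grad_x = 2*5*0.0 = 0.0, grad_y = 2*7*0.0713 = 0.9988
  x_4 = 0.0 - 0.1*0.0 = 0.0
  y_4 = 0.0713 - 0.1*0.9988 = -0.0285
Step 5: grad_x = 2*5*0.0 = 0.0, grad_y = 2*7*-0.0285 = -0.3995
  x_5 = 0.0 - 0.1*0.0 = 0.0
  y_5 = -0.0285 - 0.1*-0.3995 = 0.0114
f(0.0, 0.0114) = 5*0.0^2 + 7*0.0114^2 = 0.0009


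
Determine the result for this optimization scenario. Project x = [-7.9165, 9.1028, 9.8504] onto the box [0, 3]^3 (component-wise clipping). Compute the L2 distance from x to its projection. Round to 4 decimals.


Project each component onto [0, 3].
clip(-7.9165) = 0.0, clip(9.1028) = 3.0, clip(9.8504) = 3.0
Projection = [0.0, 3.0, 3.0]
Squared diffs: [62.671, 37.2442, 46.928]
Distance = sqrt(146.8432) = 12.1179


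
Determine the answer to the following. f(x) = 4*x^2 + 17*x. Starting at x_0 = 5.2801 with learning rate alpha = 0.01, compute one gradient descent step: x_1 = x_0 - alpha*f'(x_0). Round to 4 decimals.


We compute the gradient at x_0 and apply the update.
f'(x) = 8*x + 17
f'(5.2801) = 8*5.2801 + 17 = 59.2408
x_1 = 5.2801 - 0.01*59.2408 = 4.6877


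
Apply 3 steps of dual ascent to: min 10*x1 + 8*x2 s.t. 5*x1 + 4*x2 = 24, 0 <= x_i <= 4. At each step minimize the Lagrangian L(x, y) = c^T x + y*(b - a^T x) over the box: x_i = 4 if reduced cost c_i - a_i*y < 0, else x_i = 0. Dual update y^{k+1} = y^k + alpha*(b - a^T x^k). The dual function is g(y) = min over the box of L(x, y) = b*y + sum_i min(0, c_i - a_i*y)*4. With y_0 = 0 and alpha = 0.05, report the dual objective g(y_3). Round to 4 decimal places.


Dual ascent for LP: min 10*x1 + 8*x2, 5*x1 + 4*x2 = 24, 0 <= x_i <= 4
Step 1: y^k = 0.0, reduced costs: (10.0, 8.0)
  x^k = (0.0, 0.0), subgradient = b - a^T x = 24.0
  y^{k+1} = 0.0 + 0.05*24.0 = 1.2
Step 2: y^k = 1.2, reduced costs: (4.0, 3.2)
  x^k = (0.0, 0.0), subgradient = b - a^T x = 24.0
  y^{k+1} = 1.2 + 0.05*24.0 = 2.4
Step 3: y^k = 2.4, reduced costs: (-2.0, -1.6)
  x^k = (4.0, 4.0), subgradient = b - a^T x = -12.0
  y^{k+1} = 2.4 + 0.05*-12.0 = 1.8
Dual objective at y_3 = 1.8: reduced costs (1.0, 0.8), box minimizer x = (0.0, 0.0)
g(y_3) = b*y + (c1 - a1*y)*x1 + (c2 - a2*y)*x2 = 24*1.8 + 1.0*0.0 + 0.8*0.0 = 43.2 + 0.0 + 0.0 = 43.2


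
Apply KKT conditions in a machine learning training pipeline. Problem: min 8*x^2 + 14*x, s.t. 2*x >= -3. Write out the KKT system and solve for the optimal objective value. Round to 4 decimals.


Step 1: Try lambda = 0 (constraint inactive).
Stationarity: 2*8*x + 14 = 0
x* = -14/(2*8) = -0.875
Check constraint: 2*-0.875 = -1.75 >= -3 -- satisfied.
Step 2: Compute optimal value.
f(x*) = 8*(-0.875)^2 + 14*(-0.875) = -6.125


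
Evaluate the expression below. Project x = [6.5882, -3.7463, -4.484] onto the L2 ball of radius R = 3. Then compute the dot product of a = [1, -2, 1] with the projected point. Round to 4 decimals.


Step 1: Compute ||x|| (intermediates to 6 decimals).
||x|| = sqrt(6.5882^2 + (-3.7463)^2 + (-4.484)^2) = 8.805987
Step 2: Project.
Since ||x|| > R, scale = R/||x|| = 3/8.805987 = 0.340677, proj(x) = scale * x
proj(x) = [2.244448, -1.276278, -1.527596]
Step 3: Dot product.
a^T * proj(x) = 1*2.244448 - 2*(-1.276278) + 1*(-1.527596) = 3.2694


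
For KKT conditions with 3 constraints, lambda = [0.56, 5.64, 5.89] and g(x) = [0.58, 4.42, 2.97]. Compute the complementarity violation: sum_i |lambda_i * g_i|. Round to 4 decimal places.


KKT complementary slackness check:
lambda_1 * g_1 = 0.56 * 0.58 = 0.3248
lambda_2 * g_2 = 5.64 * 4.42 = 24.9288
lambda_3 * g_3 = 5.89 * 2.97 = 17.4933
Total violation = 0.3248 + 24.9288 + 17.4933 = 42.7469


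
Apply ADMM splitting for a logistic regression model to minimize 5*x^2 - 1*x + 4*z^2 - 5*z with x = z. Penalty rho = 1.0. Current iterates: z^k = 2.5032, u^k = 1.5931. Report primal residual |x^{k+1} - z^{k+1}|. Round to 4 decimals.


ADMM iteration with rho = 1.0, z^k = 2.5032, u^k = 1.5931
Step 1: x-update.
Minimize 5*x^2 - 1*x + (1.0/2)*(x - 2.5032 + 1.5931)^2
FOC: (2*5 + 1.0)*x = 1 + 1.0*(2.5032 - 1.5931)
x^{k+1} = 0.1736
Step 2: z-update.
Minimize 4*z^2 - 5*z + (1.0/2)*(0.1736 - z + 1.5931)^2
FOC: (2*4 + 1.0)*z = 5 + 1.0*(0.1736 + 1.5931)
z^{k+1} = 0.7519
Step 3: u-update.
u^{k+1} = 1.5931 + 0.1736 - 0.7519 = 1.0149
Step 4: Primal residual = |0.1736 - 0.7519| = 0.5782


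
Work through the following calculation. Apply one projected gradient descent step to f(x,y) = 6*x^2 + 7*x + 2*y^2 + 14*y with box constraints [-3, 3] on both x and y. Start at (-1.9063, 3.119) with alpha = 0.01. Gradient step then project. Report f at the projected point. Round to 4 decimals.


Step 1: Compute gradient at (-1.9063, 3.119).
grad_x = 2*6*-1.9063 + 7 = -15.8756
grad_y = 2*2*3.119 + 14 = 26.476
Step 2: Gradient step.
x_raw = -1.9063 - 0.01*-15.8756 = -1.7475
y_raw = 3.119 - 0.01*26.476 = 2.8542
Step 3: Project onto [-3, 3].
x_proj = clip(-1.7475) = -1.7475
y_proj = clip(2.8542) = 2.8542
Step 4: Evaluate f.
f(-1.7475, 2.8542) = 62.3434


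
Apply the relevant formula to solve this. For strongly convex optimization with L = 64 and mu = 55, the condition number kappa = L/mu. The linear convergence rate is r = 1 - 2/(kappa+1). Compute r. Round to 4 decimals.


Step 1: Compute the condition number.
kappa = L/mu = 64/55 = 1.1636
Step 2: Compute the convergence rate.
r = 1 - 2/(kappa + 1) = 1 - 2*mu/(L + mu) = (L - mu)/(L + mu) = 9/119 = 0.0756


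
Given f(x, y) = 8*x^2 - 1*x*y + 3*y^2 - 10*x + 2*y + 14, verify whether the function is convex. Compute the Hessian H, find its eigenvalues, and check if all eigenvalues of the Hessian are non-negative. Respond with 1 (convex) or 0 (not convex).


The Hessian of f(x,y) = 8*x^2 - 1*x*y + 3*y^2 - 10*x + 2*y + 14 is:
H = [[16, -1], [-1, 6]]
Trace = 16 + 6 = 22
Determinant = 16*6 - (-1)^2 = 95
Discriminant = (22)^2 - 4*95 = 104.0
Eigenvalues: lambda_1 = 5.901, lambda_2 = 16.099
The function is convex.

1


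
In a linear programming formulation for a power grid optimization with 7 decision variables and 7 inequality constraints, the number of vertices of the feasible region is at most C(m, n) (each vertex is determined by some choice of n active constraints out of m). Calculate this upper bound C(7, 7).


Each vertex corresponds to some choice of n active constraints out of m, so the number of vertices is at most C(m, n) = m! / (n!(m-n)!).
m = 7, n = 7
Numerator: 7 * 6 * 5 * 4 * 3 * 2 * 1
Denominator: 7! = 5040
C(7, 7) = 1


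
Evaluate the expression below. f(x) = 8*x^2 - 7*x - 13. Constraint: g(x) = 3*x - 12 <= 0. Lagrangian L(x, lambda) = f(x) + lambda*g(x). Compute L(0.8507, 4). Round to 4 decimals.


Step 1: Evaluate f(x).
f(0.8507) = 8*0.8507^2 - 7*0.8507 - 13 = -13.1654
Step 2: Evaluate g(x).
g(0.8507) = 3*0.8507 - 12 = -9.4479
Step 3: Compute Lagrangian.
L = -13.1654 + 4*-9.4479 = -50.957


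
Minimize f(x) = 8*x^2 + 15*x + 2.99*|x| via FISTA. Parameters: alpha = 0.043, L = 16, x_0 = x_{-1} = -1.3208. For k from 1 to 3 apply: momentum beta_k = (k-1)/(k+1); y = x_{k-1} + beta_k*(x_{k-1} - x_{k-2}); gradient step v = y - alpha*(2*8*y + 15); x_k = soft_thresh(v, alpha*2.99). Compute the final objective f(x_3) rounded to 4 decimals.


FISTA on f(x) = 8*x^2 + 15*x + 2.99*|x|
L = 16, alpha = 0.043
Iteration 1: beta = 0.0, y = -1.3208 + 0.0*(-1.3208 + 1.3208) = -1.3208
  grad(y) = -6.1328, v = y - alpha*grad = -1.0571
  prox(v) = soft_thresh(-1.0571, 0.1286) = -0.9285
Iteration 2: beta = 0.3333, y = -0.9285 + 0.3333*(-0.9285 + 1.3208) = -0.7978
  grad(y) = 2.2358, v = y - alpha*grad = -0.8939
  prox(v) = soft_thresh(-0.8939, 0.1286) = -0.7653
Iteration 3: beta = 0.5, y = -0.7653 + 0.5*(-0.7653 + 0.9285) = -0.6837
  grad(y) = 4.0602, v = y - alpha*grad = -0.8583
  prox(v) = soft_thresh(-0.8583, 0.1286) = -0.7298
f(x_3) = 8*(-0.7298)^2 + 15*(-0.7298) + 2.99*|-0.7298| = -4.504


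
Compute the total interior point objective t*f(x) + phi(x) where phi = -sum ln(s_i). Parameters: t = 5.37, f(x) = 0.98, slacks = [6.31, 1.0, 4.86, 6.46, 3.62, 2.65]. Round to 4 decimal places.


Step 1: Compute log-barrier.
ln values: [1.8421, 0.0, 1.581, 1.8656, 1.2865, 0.9746]
phi = -(1.8421 + 0.0 + 1.581 + 1.8656 + 1.2865 + 0.9746) = -7.5498
Step 2: Compute augmented objective.
t*f(x) = 5.37*0.98 = 5.2626
Total = 5.2626 - 7.5498 = -2.2872


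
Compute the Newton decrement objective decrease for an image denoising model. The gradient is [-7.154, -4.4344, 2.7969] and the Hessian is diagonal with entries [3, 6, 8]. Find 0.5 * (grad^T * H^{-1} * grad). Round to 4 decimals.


Step 1: H is diagonal, so H^(-1) * g = [-2.3847, -0.7391, 0.3496].
Step 2: g^T H^(-1) g = sum_i g_i^2 / H_ii
  = (-7.154)^2/3 + (-4.4344)^2/6 + (2.7969)^2/8
  = 17.0599 + 3.2773 + 0.9778 = 21.3151
Step 3: Objective decrease = 0.5 * g^T H^(-1) g = 10.6575


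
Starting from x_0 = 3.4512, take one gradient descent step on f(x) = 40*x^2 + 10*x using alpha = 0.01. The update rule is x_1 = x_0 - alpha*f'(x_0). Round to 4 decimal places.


We compute the gradient at x_0 and apply the update.
f'(x) = 80*x + 10
f'(3.4512) = 80*3.4512 + 10 = 286.096
x_1 = 3.4512 - 0.01*286.096 = 0.5902


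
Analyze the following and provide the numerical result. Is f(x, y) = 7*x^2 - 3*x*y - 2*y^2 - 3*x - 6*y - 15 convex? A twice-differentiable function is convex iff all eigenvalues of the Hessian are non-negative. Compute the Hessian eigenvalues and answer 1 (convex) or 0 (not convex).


The Hessian of f(x,y) = 7*x^2 - 3*x*y - 2*y^2 - 3*x - 6*y - 15 is:
H = [[14, -3], [-3, -4]]
Trace = 14 - 4 = 10
Determinant = 14*-4 - (-3)^2 = -65
Discriminant = (10)^2 - 4*-65 = 360.0
Eigenvalues: lambda_1 = -4.4868, lambda_2 = 14.4868
The function is not convex.

0


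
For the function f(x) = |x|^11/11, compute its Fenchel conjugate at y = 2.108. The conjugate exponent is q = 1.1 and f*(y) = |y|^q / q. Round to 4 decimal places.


The conjugate exponent q satisfies 1/p + 1/q = 1.
p = 11, so q = 11/(11 - 1) = 1.1
|y|^q = 2.108^1.1 = 2.2712
f*(2.108) = 2.2712 / 1.1 = 2.0647


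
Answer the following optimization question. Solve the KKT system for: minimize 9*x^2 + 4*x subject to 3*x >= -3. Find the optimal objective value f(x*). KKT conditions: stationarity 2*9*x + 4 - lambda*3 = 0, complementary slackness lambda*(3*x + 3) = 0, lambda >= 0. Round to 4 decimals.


Step 1: Try lambda = 0 (constraint inactive).
Stationarity: 2*9*x + 4 = 0
x* = -4/(2*9) = -2/9 = -0.2222 (rounded; the exact value -2/9 is used below)
Check constraint: 3*-0.2222 = -0.6666 >= -3 -- satisfied.
Step 2: Compute optimal value.
f(x*) = 9*(-2/9)^2 + 4*(-2/9) = -0.4444


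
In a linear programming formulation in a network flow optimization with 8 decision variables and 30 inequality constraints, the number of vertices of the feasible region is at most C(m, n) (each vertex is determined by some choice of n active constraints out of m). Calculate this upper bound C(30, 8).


Each vertex corresponds to some choice of n active constraints out of m, so the number of vertices is at most C(m, n) = m! / (n!(m-n)!).
m = 30, n = 8
Numerator: 30 * 29 * 28 * 27 * 26 * 25 * 24 * 23
Denominator: 8! = 40320
C(30, 8) = 5852925


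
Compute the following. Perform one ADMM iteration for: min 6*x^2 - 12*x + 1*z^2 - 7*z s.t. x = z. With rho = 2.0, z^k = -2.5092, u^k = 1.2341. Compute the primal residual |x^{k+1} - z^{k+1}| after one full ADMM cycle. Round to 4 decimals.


ADMM iteration with rho = 2.0, z^k = -2.5092, u^k = 1.2341
Step 1: x-update.
Minimize 6*x^2 - 12*x + (2.0/2)*(x + 2.5092 + 1.2341)^2
FOC: (2*6 + 2.0)*x = 12 + 2.0*(-2.5092 - 1.2341)
x^{k+1} = 0.3224
Step 2: z-update.
Minimize 1*z^2 - 7*z + (2.0/2)*(0.3224 - z + 1.2341)^2
FOC: (2*1 + 2.0)*z = 7 + 2.0*(0.3224 + 1.2341)
z^{k+1} = 2.5282
Step 3: u-update.
u^{k+1} = 1.2341 + 0.3224 - 2.5282 = -0.9718
Step 4: Primal residual = |0.3224 - 2.5282| = 2.2059


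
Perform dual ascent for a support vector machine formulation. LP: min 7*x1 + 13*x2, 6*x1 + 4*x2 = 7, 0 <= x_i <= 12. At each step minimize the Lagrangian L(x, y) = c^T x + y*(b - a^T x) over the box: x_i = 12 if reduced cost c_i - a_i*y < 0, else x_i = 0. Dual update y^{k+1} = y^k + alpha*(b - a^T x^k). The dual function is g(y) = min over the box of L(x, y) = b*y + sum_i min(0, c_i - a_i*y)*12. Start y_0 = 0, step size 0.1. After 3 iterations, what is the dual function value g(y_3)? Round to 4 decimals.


Dual ascent for LP: min 7*x1 + 13*x2, 6*x1 + 4*x2 = 7, 0 <= x_i <= 12
Step 1: y^k = 0.0, reduced costs: (7.0, 13.0)
  x^k = (0.0, 0.0), subgradient = b - a^T x = 7.0
  y^{k+1} = 0.0 + 0.1*7.0 = 0.7
Step 2: y^k = 0.7, reduced costs: (2.8, 10.2)
  x^k = (0.0, 0.0), subgradient = b - a^T x = 7.0
  y^{k+1} = 0.7 + 0.1*7.0 = 1.4
Step 3: y^k = 1.4, reduced costs: (-1.4, 7.4)
  x^k = (12.0, 0.0), subgradient = b - a^T x = -65.0
  y^{k+1} = 1.4 + 0.1*-65.0 = -5.1
Dual objective at y_3 = -5.1: reduced costs (37.6, 33.4), box minimizer x = (0.0, 0.0)
g(y_3) = b*y + (c1 - a1*y)*x1 + (c2 - a2*y)*x2 = 7*(-5.1) + 37.6*0.0 + 33.4*0.0 = -35.7 + 0.0 + 0.0 = -35.7


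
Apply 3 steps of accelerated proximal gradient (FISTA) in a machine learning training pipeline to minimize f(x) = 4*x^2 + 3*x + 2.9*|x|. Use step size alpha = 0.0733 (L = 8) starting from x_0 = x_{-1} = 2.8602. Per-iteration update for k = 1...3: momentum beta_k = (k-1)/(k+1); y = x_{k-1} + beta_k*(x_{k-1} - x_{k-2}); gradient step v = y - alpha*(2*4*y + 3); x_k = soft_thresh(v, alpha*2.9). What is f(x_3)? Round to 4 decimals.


FISTA on f(x) = 4*x^2 + 3*x + 2.9*|x|
L = 8, alpha = 0.0733
Iteration 1: beta = 0.0, y = 2.8602 + 0.0*(2.8602 - 2.8602) = 2.8602
  grad(y) = 25.8816, v = y - alpha*grad = 0.9631
  prox(v) = soft_thresh(0.9631, 0.2126) = 0.7505
Iteration 2: beta = 0.3333, y = 0.7505 + 0.3333*(0.7505 - 2.8602) = 0.0473
  grad(y) = 3.3782, v = y - alpha*grad = -0.2003
  prox(v) = soft_thresh(-0.2003, 0.2126) = 0.0
Iteration 3: beta = 0.5, y = 0.0 + 0.5*(0.0 - 0.7505) = -0.3753
  grad(y) = -0.002, v = y - alpha*grad = -0.3751
  prox(v) = soft_thresh(-0.3751, 0.2126) = -0.1625
f(x_3) = 4*(-0.1625)^2 + 3*(-0.1625) + 2.9*|-0.1625| = 0.0894


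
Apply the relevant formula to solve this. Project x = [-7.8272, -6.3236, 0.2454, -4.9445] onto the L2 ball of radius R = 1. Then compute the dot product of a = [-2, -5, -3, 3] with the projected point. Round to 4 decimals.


Step 1: Compute ||x|| (intermediates to 6 decimals).
||x|| = sqrt((-7.8272)^2 + (-6.3236)^2 + 0.2454^2 + (-4.9445)^2) = 11.214334
Step 2: Project.
Since ||x|| > R, scale = R/||x|| = 1/11.214334 = 0.089172, proj(x) = scale * x
proj(x) = [-0.697967, -0.563888, 0.021883, -0.440911]
Step 3: Dot product.
a^T * proj(x) = -2*(-0.697967) - 5*(-0.563888) - 3*0.021883 + 3*(-0.440911) = 2.827


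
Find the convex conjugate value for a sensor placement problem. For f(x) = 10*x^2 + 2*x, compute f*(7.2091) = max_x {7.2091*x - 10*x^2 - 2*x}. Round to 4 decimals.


f*(y) = sup_x {y*x - a*x^2 - b*x} = sup_x {(y-b)*x - a*x^2}
FOC: (y - b) - 2a*x = 0 => x* = (y - b)/(2a)
x* = (7.2091 - 2)/(2*10) = 0.2605
f*(7.2091) = (y-b)^2/(4a) = (7.2091 - 2)^2/(4*10)
= 27.1347/40 = 0.6784


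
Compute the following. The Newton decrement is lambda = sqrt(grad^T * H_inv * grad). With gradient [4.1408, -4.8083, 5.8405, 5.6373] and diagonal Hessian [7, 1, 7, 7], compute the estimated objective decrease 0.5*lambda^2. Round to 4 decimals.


Step 1: H is diagonal, so H^(-1) * g = [0.5915, -4.8083, 0.8344, 0.8053].
Step 2: g^T H^(-1) g = sum_i g_i^2 / H_ii
  = (4.1408)^2/7 + (-4.8083)^2/1 + (5.8405)^2/7 + (5.6373)^2/7
  = 2.4495 + 23.1197 + 4.8731 + 4.5399 = 34.9822
Step 3: Objective decrease = 0.5 * g^T H^(-1) g = 17.4911


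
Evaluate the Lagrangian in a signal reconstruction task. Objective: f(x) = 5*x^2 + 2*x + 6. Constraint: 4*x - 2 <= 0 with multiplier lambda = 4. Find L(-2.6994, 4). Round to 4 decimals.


Step 1: Evaluate f(x).
f(-2.6994) = 5*(-2.6994)^2 + 2*(-2.6994) + 6 = 37.035
Step 2: Evaluate g(x).
g(-2.6994) = 4*-2.6994 - 2 = -12.7976
Step 3: Compute Lagrangian.
L = 37.035 + 4*-12.7976 = -14.1554


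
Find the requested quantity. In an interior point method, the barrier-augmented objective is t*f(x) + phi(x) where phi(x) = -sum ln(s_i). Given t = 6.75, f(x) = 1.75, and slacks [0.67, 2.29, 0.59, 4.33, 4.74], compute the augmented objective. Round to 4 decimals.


Step 1: Compute log-barrier.
ln values: [-0.4005, 0.8286, -0.5276, 1.4656, 1.556]
phi = -(-0.4005 + 0.8286 - 0.5276 + 1.4656 + 1.556) = -2.922
Step 2: Compute augmented objective.
t*f(x) = 6.75*1.75 = 11.8125
Total = 11.8125 - 2.922 = 8.8905


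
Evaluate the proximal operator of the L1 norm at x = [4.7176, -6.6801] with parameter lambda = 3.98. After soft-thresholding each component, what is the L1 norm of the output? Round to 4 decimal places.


Soft-thresholding with lambda = 3.98:
prox(4.7176) = sign(4.7176)*max(|4.7176| - 3.98, 0) = 0.7376
prox(-6.6801) = sign(-6.6801)*max(|-6.6801| - 3.98, 0) = -2.7001
prox(x) = [0.7376, -2.7001]
||prox(x)||_1 = 0.7376 + 2.7001 = 3.4377


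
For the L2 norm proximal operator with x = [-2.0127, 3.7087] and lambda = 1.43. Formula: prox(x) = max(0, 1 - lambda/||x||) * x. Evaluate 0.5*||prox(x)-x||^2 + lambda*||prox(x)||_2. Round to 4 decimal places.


Step 1: Compute ||x||.
||x|| = 4.2196
Step 2: Compute scaling factor.
scale = max(0, 1 - 1.43/4.2196) = 0.6611
Step 3: prox(x) = [-1.3306, 2.4519]
||prox(x)|| = 2.7896
Step 4: Proximal objective.
0.5*||prox-x||^2 = 1.0225
lambda*||prox|| = 3.9891
Total = 5.0116


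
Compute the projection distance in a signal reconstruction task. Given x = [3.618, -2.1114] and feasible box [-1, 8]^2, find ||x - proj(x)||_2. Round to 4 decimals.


Project each component onto [-1, 8].
clip(3.618) = 3.618, clip(-2.1114) = -1.0
Projection = [3.618, -1.0]
Squared diffs: [0.0, 1.2352]
Distance = sqrt(1.2352) = 1.1114


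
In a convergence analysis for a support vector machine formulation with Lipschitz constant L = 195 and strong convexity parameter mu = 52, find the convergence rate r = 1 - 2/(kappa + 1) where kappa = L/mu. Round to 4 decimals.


Step 1: Compute the condition number.
kappa = L/mu = 195/52 = 3.75
Step 2: Compute the convergence rate.
r = 1 - 2/(kappa + 1) = 1 - 2*mu/(L + mu) = (L - mu)/(L + mu) = 143/247 = 0.5789


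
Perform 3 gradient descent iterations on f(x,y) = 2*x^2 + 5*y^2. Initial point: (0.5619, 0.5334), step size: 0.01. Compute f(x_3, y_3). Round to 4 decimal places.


Gradient descent on f(x,y) = 2*x^2 + 5*y^2.
Starting point: (0.5619, 0.5334), alpha = 0.01
Step 1: grad_x = 2*2*0.5619 = 2.2476, grad_y = 2*5*0.5334 = 5.334
  x_1 = 0.5619 - 0.01*2.2476 = 0.5394
  y_1 = 0.5334 - 0.01*5.334 = 0.4801
Step 2: grad_x = 2*2*0.5394 = 2.1577, grad_y = 2*5*0.4801 = 4.8006
  x_2 = 0.5394 - 0.01*2.1577 = 0.5178
  y_2 = 0.4801 - 0.01*4.8006 = 0.4321
Step 3: grad_x = 2*2*0.5178 = 2.0714, grad_y = 2*5*0.4321 = 4.3205
  x_3 = 0.5178 - 0.01*2.0714 = 0.4971
  y_3 = 0.4321 - 0.01*4.3205 = 0.3888
f(0.4971, 0.3888) = 2*0.4971^2 + 5*0.3888^2 = 1.2503


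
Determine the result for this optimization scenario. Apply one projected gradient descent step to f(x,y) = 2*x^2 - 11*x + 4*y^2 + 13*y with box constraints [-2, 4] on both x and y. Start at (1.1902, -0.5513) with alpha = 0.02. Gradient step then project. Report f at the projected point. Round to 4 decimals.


Step 1: Compute gradient at (1.1902, -0.5513).
grad_x = 2*2*1.1902 - 11 = -6.2392
grad_y = 2*4*-0.5513 + 13 = 8.5896
Step 2: Gradient step.
x_raw = 1.1902 - 0.02*-6.2392 = 1.315
y_raw = -0.5513 - 0.02*8.5896 = -0.7231
Step 3: Project onto [-2, 4].
x_proj = clip(1.315) = 1.315
y_proj = clip(-0.7231) = -0.7231
Step 4: Evaluate f.
f(1.315, -0.7231) = -18.3152


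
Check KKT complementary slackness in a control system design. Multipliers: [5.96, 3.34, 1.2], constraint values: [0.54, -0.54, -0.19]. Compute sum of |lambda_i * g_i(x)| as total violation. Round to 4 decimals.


KKT complementary slackness check:
lambda_1 * g_1 = 5.96 * 0.54 = 3.2184
lambda_2 * g_2 = 3.34 * -0.54 = -1.8036
lambda_3 * g_3 = 1.2 * -0.19 = -0.228
Total violation = 3.2184 + 1.8036 + 0.228 = 5.25


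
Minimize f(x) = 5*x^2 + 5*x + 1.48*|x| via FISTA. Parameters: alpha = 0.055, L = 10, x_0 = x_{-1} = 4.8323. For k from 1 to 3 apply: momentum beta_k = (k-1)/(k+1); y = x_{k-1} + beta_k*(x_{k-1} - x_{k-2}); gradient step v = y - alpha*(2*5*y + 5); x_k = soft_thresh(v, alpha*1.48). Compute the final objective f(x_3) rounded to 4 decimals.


FISTA on f(x) = 5*x^2 + 5*x + 1.48*|x|
L = 10, alpha = 0.055
Iteration 1: beta = 0.0, y = 4.8323 + 0.0*(4.8323 - 4.8323) = 4.8323
  grad(y) = 53.323, v = y - alpha*grad = 1.8995
  prox(v) = soft_thresh(1.8995, 0.0814) = 1.8181
Iteration 2: beta = 0.3333, y = 1.8181 + 0.3333*(1.8181 - 4.8323) = 0.8134
  grad(y) = 13.1341, v = y - alpha*grad = 0.091
  prox(v) = soft_thresh(0.091, 0.0814) = 0.0096
Iteration 3: beta = 0.5, y = 0.0096 + 0.5*(0.0096 - 1.8181) = -0.8946
  grad(y) = -3.9461, v = y - alpha*grad = -0.6776
  prox(v) = soft_thresh(-0.6776, 0.0814) = -0.5962
f(x_3) = 5*(-0.5962)^2 + 5*(-0.5962) + 1.48*|-0.5962| = -0.3214


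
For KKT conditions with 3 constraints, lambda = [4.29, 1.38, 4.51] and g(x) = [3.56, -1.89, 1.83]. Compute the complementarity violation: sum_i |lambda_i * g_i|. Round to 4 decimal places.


KKT complementary slackness check:
lambda_1 * g_1 = 4.29 * 3.56 = 15.2724
lambda_2 * g_2 = 1.38 * -1.89 = -2.6082
lambda_3 * g_3 = 4.51 * 1.83 = 8.2533
Total violation = 15.2724 + 2.6082 + 8.2533 = 26.1339


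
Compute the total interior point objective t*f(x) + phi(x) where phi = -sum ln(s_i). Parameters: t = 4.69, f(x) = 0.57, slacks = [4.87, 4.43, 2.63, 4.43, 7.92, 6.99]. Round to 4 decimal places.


Step 1: Compute log-barrier.
ln values: [1.5831, 1.4884, 0.967, 1.4884, 2.0694, 1.9445]
phi = -(1.5831 + 1.4884 + 0.967 + 1.4884 + 2.0694 + 1.9445) = -9.5407
Step 2: Compute augmented objective.
t*f(x) = 4.69*0.57 = 2.6733
Total = 2.6733 - 9.5407 = -6.8674


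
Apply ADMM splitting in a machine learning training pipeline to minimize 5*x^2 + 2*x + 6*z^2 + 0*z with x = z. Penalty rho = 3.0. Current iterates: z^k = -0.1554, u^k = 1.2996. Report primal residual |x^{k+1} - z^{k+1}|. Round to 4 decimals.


ADMM iteration with rho = 3.0, z^k = -0.1554, u^k = 1.2996
Step 1: x-update.
Minimize 5*x^2 + 2*x + (3.0/2)*(x + 0.1554 + 1.2996)^2
FOC: (2*5 + 3.0)*x = -2 + 3.0*(-0.1554 - 1.2996)
x^{k+1} = -0.4896
Step 2: z-update.
Minimize 6*z^2 + 0*z + (3.0/2)*(-0.4896 - z + 1.2996)^2
FOC: (2*6 + 3.0)*z = 0 + 3.0*(-0.4896 + 1.2996)
z^{k+1} = 0.162
Step 3: u-update.
u^{k+1} = 1.2996 - 0.4896 - 0.162 = 0.648
Step 4: Primal residual = |-0.4896 - 0.162| = 0.6516


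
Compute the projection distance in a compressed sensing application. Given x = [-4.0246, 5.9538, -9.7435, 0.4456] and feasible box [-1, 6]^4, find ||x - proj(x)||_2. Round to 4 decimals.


Project each component onto [-1, 6].
clip(-4.0246) = -1.0, clip(5.9538) = 5.9538, clip(-9.7435) = -1.0, clip(0.4456) = 0.4456
Projection = [-1.0, 5.9538, -1.0, 0.4456]
Squared diffs: [9.1482, 0.0, 76.4488, 0.0]
Distance = sqrt(85.597) = 9.2519


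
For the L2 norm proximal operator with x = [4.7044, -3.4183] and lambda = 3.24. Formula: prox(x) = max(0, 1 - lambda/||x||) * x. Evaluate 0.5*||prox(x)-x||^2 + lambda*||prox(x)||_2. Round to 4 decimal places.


Step 1: Compute ||x||.
||x|| = 5.8152
Step 2: Compute scaling factor.
scale = max(0, 1 - 3.24/5.8152) = 0.4428
Step 3: prox(x) = [2.0833, -1.5137]
||prox(x)|| = 2.5752
Step 4: Proximal objective.
0.5*||prox-x||^2 = 5.2488
lambda*||prox|| = 8.3436
Total = 13.5923


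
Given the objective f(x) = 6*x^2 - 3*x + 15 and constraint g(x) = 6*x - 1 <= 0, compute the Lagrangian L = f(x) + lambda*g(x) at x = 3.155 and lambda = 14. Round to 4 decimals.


Step 1: Evaluate f(x).
f(3.155) = 6*3.155^2 - 3*3.155 + 15 = 65.2592
Step 2: Evaluate g(x).
g(3.155) = 6*3.155 - 1 = 17.93
Step 3: Compute Lagrangian.
L = 65.2592 + 14*17.93 = 316.2792


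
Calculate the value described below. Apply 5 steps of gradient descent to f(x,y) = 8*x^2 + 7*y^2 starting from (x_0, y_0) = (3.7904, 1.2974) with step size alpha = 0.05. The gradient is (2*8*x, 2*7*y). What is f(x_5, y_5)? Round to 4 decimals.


Gradient descent on f(x,y) = 8*x^2 + 7*y^2.
Starting point: (3.7904, 1.2974), alpha = 0.05
Step 1: grad_x = 2*8*3.7904 = 60.6464, grad_y = 2*7*1.2974 = 18.1636
  x_1 = 3.7904 - 0.05*60.6464 = 0.7581
  y_1 = 1.2974 - 0.05*18.1636 = 0.3892
Step 2: grad_x = 2*8*0.7581 = 12.1293, grad_y = 2*7*0.3892 = 5.4491
  x_2 = 0.7581 - 0.05*12.1293 = 0.1516
  y_2 = 0.3892 - 0.05*5.4491 = 0.1168
Step 3: grad_x = 2*8*0.1516 = 2.4259, grad_y = 2*7*0.1168 = 1.6347
  x_3 = 0.1516 - 0.05*2.4259 = 0.0303
  y_3 = 0.1168 - 0.05*1.6347 = 0.035
Step 4: grad_x = 2*8*0.0303 = 0.4852, grad_y = 2*7*0.035 = 0.4904
  x_4 = 0.0303 - 0.05*0.4852 = 0.0061
  y_4 = 0.035 - 0.05*0.4904 = 0.0105
Step 5: grad_x = 2*8*0.0061 = 0.097, grad_y = 2*7*0.0105 = 0.1471
  x_5 = 0.0061 - 0.05*0.097 = 0.0012
  y_5 = 0.0105 - 0.05*0.1471 = 0.0032
f(0.0012, 0.0032) = 8*0.0012^2 + 7*0.0032^2 = 0.0001


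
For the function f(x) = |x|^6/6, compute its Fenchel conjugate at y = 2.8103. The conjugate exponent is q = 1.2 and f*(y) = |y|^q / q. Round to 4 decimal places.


The conjugate exponent q satisfies 1/p + 1/q = 1.
p = 6, so q = 6/(6 - 1) = 1.2
|y|^q = 2.8103^1.2 = 3.4554
f*(2.8103) = 3.4554 / 1.2 = 2.8795


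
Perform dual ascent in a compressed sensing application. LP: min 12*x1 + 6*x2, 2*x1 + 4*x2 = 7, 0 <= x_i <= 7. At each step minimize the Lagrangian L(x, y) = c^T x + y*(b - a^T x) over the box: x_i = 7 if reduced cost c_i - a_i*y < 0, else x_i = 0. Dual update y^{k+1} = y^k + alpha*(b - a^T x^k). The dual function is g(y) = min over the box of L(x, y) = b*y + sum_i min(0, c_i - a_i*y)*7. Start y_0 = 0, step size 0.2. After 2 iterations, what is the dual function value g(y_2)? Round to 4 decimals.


Dual ascent for LP: min 12*x1 + 6*x2, 2*x1 + 4*x2 = 7, 0 <= x_i <= 7
Step 1: y^k = 0.0, reduced costs: (12.0, 6.0)
  x^k = (0.0, 0.0), subgradient = b - a^T x = 7.0
  y^{k+1} = 0.0 + 0.2*7.0 = 1.4
Step 2: y^k = 1.4, reduced costs: (9.2, 0.4)
  x^k = (0.0, 0.0), subgradient = b - a^T x = 7.0
  y^{k+1} = 1.4 + 0.2*7.0 = 2.8
Dual objective at y_2 = 2.8: reduced costs (6.4, -5.2), box minimizer x = (0.0, 7.0)
g(y_2) = b*y + (c1 - a1*y)*x1 + (c2 - a2*y)*x2 = 7*2.8 + 6.4*0.0 + (-5.2)*7.0 = 19.6 + 0.0 - 36.4 = -16.8


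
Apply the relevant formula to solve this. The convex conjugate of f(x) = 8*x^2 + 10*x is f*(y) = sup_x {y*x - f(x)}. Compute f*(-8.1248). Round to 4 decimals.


f*(y) = sup_x {y*x - a*x^2 - b*x} = sup_x {(y-b)*x - a*x^2}
FOC: (y - b) - 2a*x = 0 => x* = (y - b)/(2a)
x* = (-8.1248 - 10)/(2*8) = -1.1328
f*(-8.1248) = (y-b)^2/(4a) = (-8.1248 - 10)^2/(4*8)
= 328.5084/32 = 10.2659


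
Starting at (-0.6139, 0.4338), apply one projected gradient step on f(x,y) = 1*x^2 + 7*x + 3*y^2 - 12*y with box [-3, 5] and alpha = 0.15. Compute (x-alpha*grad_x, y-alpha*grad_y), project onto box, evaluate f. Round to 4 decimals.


Step 1: Compute gradient at (-0.6139, 0.4338).
grad_x = 2*1*-0.6139 + 7 = 5.7722
grad_y = 2*3*0.4338 - 12 = -9.3972
Step 2: Gradient step.
x_raw = -0.6139 - 0.15*5.7722 = -1.4797
y_raw = 0.4338 - 0.15*-9.3972 = 1.8434
Step 3: Project onto [-3, 5].
x_proj = clip(-1.4797) = -1.4797
y_proj = clip(1.8434) = 1.8434
Step 4: Evaluate f.
f(-1.4797, 1.8434) = -20.0949


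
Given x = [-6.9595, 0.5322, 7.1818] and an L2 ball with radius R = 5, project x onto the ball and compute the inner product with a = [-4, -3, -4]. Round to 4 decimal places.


Step 1: Compute ||x|| (intermediates to 6 decimals).
||x|| = sqrt((-6.9595)^2 + 0.5322^2 + 7.1818^2) = 10.014795
Step 2: Project.
Since ||x|| > R, scale = R/||x|| = 5/10.014795 = 0.499261, proj(x) = scale * x
proj(x) = [-3.474607, 0.265707, 3.585593]
Step 3: Dot product.
a^T * proj(x) = -4*(-3.474607) - 3*0.265707 - 4*3.585593 = -1.2411


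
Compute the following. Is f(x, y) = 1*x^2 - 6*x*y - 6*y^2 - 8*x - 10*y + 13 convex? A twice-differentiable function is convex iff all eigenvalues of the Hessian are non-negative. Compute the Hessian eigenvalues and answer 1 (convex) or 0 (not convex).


The Hessian of f(x,y) = 1*x^2 - 6*x*y - 6*y^2 - 8*x - 10*y + 13 is:
H = [[2, -6], [-6, -12]]
Trace = 2 - 12 = -10
Determinant = 2*-12 - (-6)^2 = -60
Discriminant = (-10)^2 - 4*-60 = 340.0
Eigenvalues: lambda_1 = -14.2195, lambda_2 = 4.2195
The function is not convex.

0


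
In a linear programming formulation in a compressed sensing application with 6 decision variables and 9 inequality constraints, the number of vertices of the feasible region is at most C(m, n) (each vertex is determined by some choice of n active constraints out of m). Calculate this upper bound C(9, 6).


Each vertex corresponds to some choice of n active constraints out of m, so the number of vertices is at most C(m, n) = m! / (n!(m-n)!).
m = 9, n = 6
Numerator: 9 * 8 * 7 * 6 * 5 * 4
Denominator: 6! = 720
C(9, 6) = 84


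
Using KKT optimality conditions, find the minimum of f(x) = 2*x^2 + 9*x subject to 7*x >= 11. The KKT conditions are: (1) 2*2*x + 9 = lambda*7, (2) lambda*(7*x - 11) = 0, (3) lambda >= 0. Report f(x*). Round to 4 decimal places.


Step 1: Try lambda = 0 (constraint inactive).
x_unc = -9/(2*2) = -2.25
Check: 7*-2.25 = -15.75 < 11 -- violated!
Step 2: Constraint must be active: 7*x = 11
x* = 11/7 = 1.5714 (rounded; the exact value 11/7 is used below)
lambda = (2*2*(11/7) + 9)/7 = 2.1837
Step 3: Compute optimal value.
f(x*) = 2*(11/7)^2 + 9*(11/7) = 19.0816


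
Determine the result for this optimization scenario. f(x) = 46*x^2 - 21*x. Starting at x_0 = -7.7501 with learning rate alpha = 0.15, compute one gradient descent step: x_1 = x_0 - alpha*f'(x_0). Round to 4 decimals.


We compute the gradient at x_0 and apply the update.
f'(x) = 92*x - 21
f'(-7.7501) = 92*-7.7501 - 21 = -734.0092
x_1 = -7.7501 - 0.15*-734.0092 = 102.3513


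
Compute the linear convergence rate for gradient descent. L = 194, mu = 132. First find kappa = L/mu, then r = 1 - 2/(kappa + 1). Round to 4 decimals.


Step 1: Compute the condition number.
kappa = L/mu = 194/132 = 1.4697
Step 2: Compute the convergence rate.
r = 1 - 2/(kappa + 1) = 1 - 2*mu/(L + mu) = (L - mu)/(L + mu) = 62/326 = 0.1902


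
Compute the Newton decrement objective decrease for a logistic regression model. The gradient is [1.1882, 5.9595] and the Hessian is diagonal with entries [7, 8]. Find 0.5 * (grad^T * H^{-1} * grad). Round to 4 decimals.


Step 1: H is diagonal, so H^(-1) * g = [0.1697, 0.7449].
Step 2: g^T H^(-1) g = sum_i g_i^2 / H_ii
  = (1.1882)^2/7 + (5.9595)^2/8
  = 0.2017 + 4.4395 = 4.6411
Step 3: Objective decrease = 0.5 * g^T H^(-1) g = 2.3206


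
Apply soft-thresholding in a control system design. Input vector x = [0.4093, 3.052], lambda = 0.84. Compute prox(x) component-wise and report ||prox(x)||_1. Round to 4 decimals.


Soft-thresholding with lambda = 0.84:
prox(0.4093) = sign(0.4093)*max(|0.4093| - 0.84, 0) = 0.0
prox(3.052) = sign(3.052)*max(|3.052| - 0.84, 0) = 2.212
prox(x) = [0.0, 2.212]
||prox(x)||_1 = 0.0 + 2.212 = 2.212


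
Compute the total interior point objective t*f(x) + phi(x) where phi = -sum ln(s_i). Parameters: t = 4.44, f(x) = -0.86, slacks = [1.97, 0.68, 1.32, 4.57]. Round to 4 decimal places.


Step 1: Compute log-barrier.
ln values: [0.678, -0.3857, 0.2776, 1.5195]
phi = -(0.678 - 0.3857 + 0.2776 + 1.5195) = -2.0895
Step 2: Compute augmented objective.
t*f(x) = 4.44*-0.86 = -3.8184
Total = -3.8184 - 2.0895 = -5.9079


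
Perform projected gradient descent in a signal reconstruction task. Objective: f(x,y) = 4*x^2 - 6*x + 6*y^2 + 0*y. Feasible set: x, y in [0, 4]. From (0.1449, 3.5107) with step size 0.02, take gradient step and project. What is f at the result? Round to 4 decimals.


Step 1: Compute gradient at (0.1449, 3.5107).
grad_x = 2*4*0.1449 - 6 = -4.8408
grad_y = 2*6*3.5107 + 0 = 42.1284
Step 2: Gradient step.
x_raw = 0.1449 - 0.02*-4.8408 = 0.2417
y_raw = 3.5107 - 0.02*42.1284 = 2.6681
Step 3: Project onto [0, 4].
x_proj = clip(0.2417) = 0.2417
y_proj = clip(2.6681) = 2.6681
Step 4: Evaluate f.
f(0.2417, 2.6681) = 41.497


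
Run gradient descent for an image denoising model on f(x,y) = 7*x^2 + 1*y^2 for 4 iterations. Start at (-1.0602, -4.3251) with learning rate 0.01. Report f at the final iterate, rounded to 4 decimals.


Gradient descent on f(x,y) = 7*x^2 + 1*y^2.
Starting point: (-1.0602, -4.3251), alpha = 0.01
Step 1: grad_x = 2*7*-1.0602 = -14.8428, grad_y = 2*1*-4.3251 = -8.6502
  x_1 = -1.0602 - 0.01*-14.8428 = -0.9118
  y_1 = -4.3251 - 0.01*-8.6502 = -4.2386
Step 2: grad_x = 2*7*-0.9118 = -12.7648, grad_y = 2*1*-4.2386 = -8.4772
  x_2 = -0.9118 - 0.01*-12.7648 = -0.7841
  y_2 = -4.2386 - 0.01*-8.4772 = -4.1538
Step 3: grad_x = 2*7*-0.7841 = -10.9777, grad_y = 2*1*-4.1538 = -8.3077
  x_3 = -0.7841 - 0.01*-10.9777 = -0.6743
  y_3 = -4.1538 - 0.01*-8.3077 = -4.0707
Step 4: grad_x = 2*7*-0.6743 = -9.4409, grad_y = 2*1*-4.0707 = -8.1415
  x_4 = -0.6743 - 0.01*-9.4409 = -0.5799
  y_4 = -4.0707 - 0.01*-8.1415 = -3.9893
f(-0.5799, -3.9893) = 7*(-0.5799)^2 + 1*(-3.9893)^2 = 18.2691


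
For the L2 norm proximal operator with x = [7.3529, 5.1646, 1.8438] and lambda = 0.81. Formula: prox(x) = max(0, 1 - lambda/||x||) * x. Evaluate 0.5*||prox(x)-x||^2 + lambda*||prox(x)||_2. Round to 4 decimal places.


Step 1: Compute ||x||.
||x|| = 9.1727
Step 2: Compute scaling factor.
scale = max(0, 1 - 0.81/9.1727) = 0.9117
Step 3: prox(x) = [6.7036, 4.7085, 1.681]
||prox(x)|| = 8.3627
Step 4: Proximal objective.
0.5*||prox-x||^2 = 0.3281
lambda*||prox|| = 6.7738
Total = 7.1018


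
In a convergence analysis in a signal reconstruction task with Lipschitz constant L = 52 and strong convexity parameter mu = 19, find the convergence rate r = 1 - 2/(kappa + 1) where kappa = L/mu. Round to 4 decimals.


Step 1: Compute the condition number.
kappa = L/mu = 52/19 = 2.7368
Step 2: Compute the convergence rate.
r = 1 - 2/(kappa + 1) = 1 - 2*mu/(L + mu) = (L - mu)/(L + mu) = 33/71 = 0.4648
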